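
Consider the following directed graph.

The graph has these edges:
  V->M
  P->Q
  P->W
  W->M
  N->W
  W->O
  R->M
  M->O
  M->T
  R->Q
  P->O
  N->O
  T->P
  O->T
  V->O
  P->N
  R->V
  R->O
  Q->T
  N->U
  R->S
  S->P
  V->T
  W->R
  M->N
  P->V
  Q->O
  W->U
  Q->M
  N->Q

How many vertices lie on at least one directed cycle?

A vertex is on a directed cycle iff it belongs to a strongly connected component of size ≥ 2 (or has a self-loop).
The vertices on cycles are {M, N, O, P, Q, R, S, T, V, W} — 10 in total.

10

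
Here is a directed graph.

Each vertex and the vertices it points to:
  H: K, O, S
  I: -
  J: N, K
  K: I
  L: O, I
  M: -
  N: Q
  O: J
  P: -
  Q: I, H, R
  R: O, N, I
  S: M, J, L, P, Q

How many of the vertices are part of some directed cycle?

A vertex is on a directed cycle iff it belongs to a strongly connected component of size ≥ 2 (or has a self-loop).
The vertices on cycles are {H, J, L, N, O, Q, R, S} — 8 in total.

8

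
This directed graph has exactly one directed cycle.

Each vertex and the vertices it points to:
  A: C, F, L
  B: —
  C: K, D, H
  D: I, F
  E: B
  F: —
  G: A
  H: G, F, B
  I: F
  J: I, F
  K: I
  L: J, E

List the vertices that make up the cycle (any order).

A, C, G, H

DFS with gray/black marking from A:
A gray
  C gray
    K gray
      I gray
        F gray
        F black
      I black
    K black
    D gray
      D→I: I black — skip
      D→F: F black — skip
    D black
    H gray
      G gray
        G→A: A is gray → back edge
Back edge closes the cycle A → C → H → G → A; its vertices are {A, C, G, H}.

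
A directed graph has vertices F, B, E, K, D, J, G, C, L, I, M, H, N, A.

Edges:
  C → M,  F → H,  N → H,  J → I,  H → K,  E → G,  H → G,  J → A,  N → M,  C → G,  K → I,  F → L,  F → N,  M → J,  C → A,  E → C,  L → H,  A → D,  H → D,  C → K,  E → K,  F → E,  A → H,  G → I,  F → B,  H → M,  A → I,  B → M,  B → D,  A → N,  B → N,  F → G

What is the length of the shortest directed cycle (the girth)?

4

For each vertex v, BFS finds the shortest path from v back to v.
The shortest such closed walk is N → M → J → A → N, length 4.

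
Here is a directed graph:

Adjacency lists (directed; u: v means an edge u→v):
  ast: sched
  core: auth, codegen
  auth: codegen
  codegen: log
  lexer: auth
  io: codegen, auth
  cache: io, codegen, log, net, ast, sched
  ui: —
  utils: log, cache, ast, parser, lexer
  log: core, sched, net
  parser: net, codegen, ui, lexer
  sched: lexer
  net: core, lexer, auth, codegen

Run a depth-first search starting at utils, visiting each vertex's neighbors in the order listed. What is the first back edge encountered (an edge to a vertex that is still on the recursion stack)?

codegen→log

DFS from utils (visiting each vertex's neighbors in the order listed); mark gray on enter, black on exit:
utils gray
  log gray
    core gray
      auth gray
        codegen gray
          codegen→log: log is gray → back edge
First back edge: codegen → log.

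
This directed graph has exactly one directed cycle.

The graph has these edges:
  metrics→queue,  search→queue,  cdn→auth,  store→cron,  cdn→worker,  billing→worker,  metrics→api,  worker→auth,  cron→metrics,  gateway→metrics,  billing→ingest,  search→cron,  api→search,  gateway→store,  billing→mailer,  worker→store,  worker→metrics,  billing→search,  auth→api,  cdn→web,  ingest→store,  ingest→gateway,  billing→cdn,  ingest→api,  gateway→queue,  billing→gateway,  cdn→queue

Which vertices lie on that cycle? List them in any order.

api, cron, search, metrics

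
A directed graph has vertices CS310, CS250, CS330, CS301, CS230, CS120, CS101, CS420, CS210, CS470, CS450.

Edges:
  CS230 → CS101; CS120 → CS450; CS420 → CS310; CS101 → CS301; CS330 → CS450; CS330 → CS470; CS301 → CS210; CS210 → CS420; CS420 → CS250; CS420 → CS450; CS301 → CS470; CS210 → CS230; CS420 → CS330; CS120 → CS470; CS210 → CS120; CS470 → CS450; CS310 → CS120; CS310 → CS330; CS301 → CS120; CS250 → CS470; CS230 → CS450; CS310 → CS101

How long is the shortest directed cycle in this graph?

4

For each vertex v, BFS finds the shortest path from v back to v.
The shortest such closed walk is CS210 → CS230 → CS101 → CS301 → CS210, length 4.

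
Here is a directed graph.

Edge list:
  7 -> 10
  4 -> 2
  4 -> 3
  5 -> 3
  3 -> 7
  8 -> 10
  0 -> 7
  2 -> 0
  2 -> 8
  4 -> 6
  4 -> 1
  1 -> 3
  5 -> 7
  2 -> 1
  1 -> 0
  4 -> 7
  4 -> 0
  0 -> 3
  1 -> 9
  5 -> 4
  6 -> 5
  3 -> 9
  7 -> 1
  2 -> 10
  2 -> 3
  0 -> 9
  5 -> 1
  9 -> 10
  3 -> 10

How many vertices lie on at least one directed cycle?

7

A vertex is on a directed cycle iff it belongs to a strongly connected component of size ≥ 2 (or has a self-loop).
The vertices on cycles are {0, 1, 3, 4, 5, 6, 7} — 7 in total.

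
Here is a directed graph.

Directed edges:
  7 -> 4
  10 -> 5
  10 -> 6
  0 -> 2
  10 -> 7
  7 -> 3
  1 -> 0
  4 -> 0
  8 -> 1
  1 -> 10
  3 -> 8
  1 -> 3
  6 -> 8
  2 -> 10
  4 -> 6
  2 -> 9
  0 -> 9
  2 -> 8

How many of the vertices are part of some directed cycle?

9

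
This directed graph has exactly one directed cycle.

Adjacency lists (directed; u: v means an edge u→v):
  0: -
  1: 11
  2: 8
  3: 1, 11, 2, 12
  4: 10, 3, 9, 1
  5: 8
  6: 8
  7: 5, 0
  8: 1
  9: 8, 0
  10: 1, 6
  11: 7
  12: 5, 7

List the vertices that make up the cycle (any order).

DFS with gray/black marking from 1:
1 gray
  11 gray
    7 gray
      5 gray
        8 gray
          8→1: 1 is gray → back edge
Back edge closes the cycle 1 → 11 → 7 → 5 → 8 → 1; its vertices are {1, 5, 7, 8, 11}.

1, 5, 7, 8, 11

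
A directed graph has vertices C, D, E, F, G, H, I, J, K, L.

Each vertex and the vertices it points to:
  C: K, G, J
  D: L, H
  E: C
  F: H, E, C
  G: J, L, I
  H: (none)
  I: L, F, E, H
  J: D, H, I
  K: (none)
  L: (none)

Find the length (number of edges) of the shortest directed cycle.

For each vertex v, BFS finds the shortest path from v back to v.
The shortest such closed walk is C → G → I → F → C, length 4.

4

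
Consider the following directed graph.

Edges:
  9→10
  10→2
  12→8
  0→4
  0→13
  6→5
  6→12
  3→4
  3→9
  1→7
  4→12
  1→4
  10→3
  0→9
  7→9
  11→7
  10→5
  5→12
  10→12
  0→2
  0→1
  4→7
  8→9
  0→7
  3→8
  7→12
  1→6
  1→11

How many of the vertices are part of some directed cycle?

8

A vertex is on a directed cycle iff it belongs to a strongly connected component of size ≥ 2 (or has a self-loop).
The vertices on cycles are {3, 4, 5, 7, 8, 9, 10, 12} — 8 in total.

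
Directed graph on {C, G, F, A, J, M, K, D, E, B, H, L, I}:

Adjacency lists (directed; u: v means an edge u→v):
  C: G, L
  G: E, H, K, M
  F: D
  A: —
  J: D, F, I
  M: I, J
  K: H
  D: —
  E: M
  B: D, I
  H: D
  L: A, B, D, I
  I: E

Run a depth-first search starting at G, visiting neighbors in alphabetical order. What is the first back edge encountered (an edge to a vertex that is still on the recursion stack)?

I→E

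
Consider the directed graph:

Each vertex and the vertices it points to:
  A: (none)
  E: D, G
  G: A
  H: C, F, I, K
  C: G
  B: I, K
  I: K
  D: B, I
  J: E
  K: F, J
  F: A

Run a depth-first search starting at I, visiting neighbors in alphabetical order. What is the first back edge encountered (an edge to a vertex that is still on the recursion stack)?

B→I

DFS from I (visiting neighbors in alphabetical order); mark gray on enter, black on exit:
I gray
  K gray
    F gray
      A gray
      A black
    F black
    J gray
      E gray
        D gray
          B gray
            B→I: I is gray → back edge
First back edge: B → I.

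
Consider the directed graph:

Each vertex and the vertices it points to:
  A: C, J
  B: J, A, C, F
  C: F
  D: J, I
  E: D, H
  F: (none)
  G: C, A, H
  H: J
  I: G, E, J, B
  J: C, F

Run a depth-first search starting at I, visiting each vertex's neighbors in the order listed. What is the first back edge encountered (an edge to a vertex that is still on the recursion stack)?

D->I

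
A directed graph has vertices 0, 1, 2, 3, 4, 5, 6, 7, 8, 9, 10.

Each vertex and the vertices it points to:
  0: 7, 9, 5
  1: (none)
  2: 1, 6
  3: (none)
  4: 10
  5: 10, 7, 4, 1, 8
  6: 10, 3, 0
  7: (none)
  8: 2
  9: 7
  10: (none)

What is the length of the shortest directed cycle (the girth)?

For each vertex v, BFS finds the shortest path from v back to v.
The shortest such closed walk is 6 → 0 → 5 → 8 → 2 → 6, length 5.

5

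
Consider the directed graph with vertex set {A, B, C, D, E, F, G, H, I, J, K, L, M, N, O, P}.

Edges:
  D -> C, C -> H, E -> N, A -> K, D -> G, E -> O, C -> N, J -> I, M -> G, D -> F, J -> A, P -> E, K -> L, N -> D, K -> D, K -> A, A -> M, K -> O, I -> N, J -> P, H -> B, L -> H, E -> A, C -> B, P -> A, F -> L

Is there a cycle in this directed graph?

DFS with white/gray/black marking, starting from O:
O gray
O black
A gray
  K gray
    K→O: O black — skip
    L gray
      H gray
        B gray
        B black
      H black
    L black
    K→A: A is gray → back edge
Back edge found, so a cycle exists: A → K → A.

Yes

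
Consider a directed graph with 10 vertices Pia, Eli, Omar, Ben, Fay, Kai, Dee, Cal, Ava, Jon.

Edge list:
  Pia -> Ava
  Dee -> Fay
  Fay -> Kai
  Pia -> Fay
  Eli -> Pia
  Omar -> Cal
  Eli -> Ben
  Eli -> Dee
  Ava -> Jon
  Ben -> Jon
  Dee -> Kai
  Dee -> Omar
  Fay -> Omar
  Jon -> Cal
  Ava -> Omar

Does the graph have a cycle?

No

DFS with white/gray/black marking, starting from Ava:
Ava gray
  Omar gray
    Cal gray
    Cal black
  Omar black
  Jon gray
    Jon→Cal: Cal black — skip
  Jon black
Ava black
Pia gray
  Pia→Ava: Ava black — skip
  Fay gray
    Fay→Omar: Omar black — skip
    Kai gray
    Kai black
  Fay black
Pia black
Eli gray
  Ben gray
    Ben→Jon: Jon black — skip
  Ben black
  Dee gray
    Dee→Omar: Omar black — skip
    Dee→Fay: Fay black — skip
    Dee→Kai: Kai black — skip
  Dee black
  Eli→Pia: Pia black — skip
Eli black
Every edge goes to a white or black vertex — no back edge, so the graph is acyclic.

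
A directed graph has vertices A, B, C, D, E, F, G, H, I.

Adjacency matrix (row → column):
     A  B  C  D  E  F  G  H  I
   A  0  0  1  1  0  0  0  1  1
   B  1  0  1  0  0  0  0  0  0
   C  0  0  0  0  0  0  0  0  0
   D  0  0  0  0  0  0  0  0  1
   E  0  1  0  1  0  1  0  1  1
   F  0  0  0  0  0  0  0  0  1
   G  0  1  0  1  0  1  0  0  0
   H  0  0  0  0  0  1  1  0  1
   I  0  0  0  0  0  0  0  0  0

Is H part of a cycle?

Yes

H is on a cycle iff H can reach itself via ≥1 edge.
H → G → B → A → H — yes.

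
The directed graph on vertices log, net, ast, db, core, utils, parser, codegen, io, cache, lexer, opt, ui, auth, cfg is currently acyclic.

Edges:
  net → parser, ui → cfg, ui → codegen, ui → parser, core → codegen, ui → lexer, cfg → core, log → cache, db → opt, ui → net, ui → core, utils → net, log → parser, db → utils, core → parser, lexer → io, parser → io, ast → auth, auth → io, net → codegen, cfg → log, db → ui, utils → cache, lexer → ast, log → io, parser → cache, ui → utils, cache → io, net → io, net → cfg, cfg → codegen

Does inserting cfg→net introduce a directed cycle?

Yes

Adding cfg→net creates a cycle iff net can already reach cfg.
Path from net: net → cfg.
So net → … → cfg → net is a cycle.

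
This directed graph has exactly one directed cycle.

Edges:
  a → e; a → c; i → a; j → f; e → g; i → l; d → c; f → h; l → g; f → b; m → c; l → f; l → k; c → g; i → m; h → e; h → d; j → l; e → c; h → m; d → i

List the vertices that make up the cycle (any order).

DFS with gray/black marking from f:
f gray
  b gray
  b black
  h gray
    e gray
      c gray
        g gray
        g black
      c black
      e→g: g black — skip
    e black
    d gray
      i gray
        l gray
          l→g: g black — skip
          k gray
          k black
          l→f: f is gray → back edge
Back edge closes the cycle f → h → d → i → l → f; its vertices are {d, f, h, i, l}.

d, f, h, i, l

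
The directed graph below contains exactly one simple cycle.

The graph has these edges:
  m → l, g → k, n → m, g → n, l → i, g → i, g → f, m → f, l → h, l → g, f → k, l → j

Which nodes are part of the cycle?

DFS with gray/black marking from m:
m gray
  f gray
    k gray
    k black
  f black
  l gray
    h gray
    h black
    g gray
      g→k: k black — skip
      n gray
        n→m: m is gray → back edge
Back edge closes the cycle m → l → g → n → m; its vertices are {g, l, m, n}.

g, l, m, n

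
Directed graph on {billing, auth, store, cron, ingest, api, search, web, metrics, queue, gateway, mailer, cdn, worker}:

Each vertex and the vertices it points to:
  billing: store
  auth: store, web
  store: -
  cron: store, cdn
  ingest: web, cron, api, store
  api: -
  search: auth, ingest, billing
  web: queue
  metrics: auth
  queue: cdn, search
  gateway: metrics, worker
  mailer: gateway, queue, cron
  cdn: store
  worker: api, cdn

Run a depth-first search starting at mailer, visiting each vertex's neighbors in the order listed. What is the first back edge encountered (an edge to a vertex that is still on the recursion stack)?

search->auth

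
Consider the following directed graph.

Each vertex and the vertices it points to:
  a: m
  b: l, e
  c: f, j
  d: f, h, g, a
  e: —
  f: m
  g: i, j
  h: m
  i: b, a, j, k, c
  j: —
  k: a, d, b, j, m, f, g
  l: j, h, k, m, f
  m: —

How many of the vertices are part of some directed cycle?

6

A vertex is on a directed cycle iff it belongs to a strongly connected component of size ≥ 2 (or has a self-loop).
The vertices on cycles are {b, d, g, i, k, l} — 6 in total.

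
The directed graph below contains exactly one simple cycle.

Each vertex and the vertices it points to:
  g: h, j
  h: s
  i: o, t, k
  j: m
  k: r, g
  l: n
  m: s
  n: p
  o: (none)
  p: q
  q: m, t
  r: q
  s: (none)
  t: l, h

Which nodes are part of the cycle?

l, n, p, q, t

DFS with gray/black marking from t:
t gray
  l gray
    n gray
      p gray
        q gray
          m gray
            s gray
            s black
          m black
          q→t: t is gray → back edge
Back edge closes the cycle t → l → n → p → q → t; its vertices are {l, n, p, q, t}.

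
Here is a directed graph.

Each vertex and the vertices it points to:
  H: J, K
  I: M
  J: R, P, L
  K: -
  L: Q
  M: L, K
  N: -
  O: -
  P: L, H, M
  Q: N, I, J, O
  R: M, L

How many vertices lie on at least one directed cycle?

A vertex is on a directed cycle iff it belongs to a strongly connected component of size ≥ 2 (or has a self-loop).
The vertices on cycles are {H, I, J, L, M, P, Q, R} — 8 in total.

8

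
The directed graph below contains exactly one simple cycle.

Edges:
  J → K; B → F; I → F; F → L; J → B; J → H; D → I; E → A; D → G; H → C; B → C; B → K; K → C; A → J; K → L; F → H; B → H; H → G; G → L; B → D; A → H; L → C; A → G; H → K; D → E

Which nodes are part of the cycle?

DFS with gray/black marking from D:
D gray
  G gray
    L gray
      C gray
      C black
    L black
  G black
  E gray
    A gray
      H gray
        H→C: C black — skip
        H→G: G black — skip
        K gray
          K→L: L black — skip
          K→C: C black — skip
        K black
      H black
      J gray
        J→K: K black — skip
        J→H: H black — skip
        B gray
          B→H: H black — skip
          B→K: K black — skip
          B→D: D is gray → back edge
Back edge closes the cycle D → E → A → J → B → D; its vertices are {A, B, D, E, J}.

A, B, D, E, J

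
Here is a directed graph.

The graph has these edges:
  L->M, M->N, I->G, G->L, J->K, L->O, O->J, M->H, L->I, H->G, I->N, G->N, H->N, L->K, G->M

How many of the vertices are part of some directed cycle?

5

A vertex is on a directed cycle iff it belongs to a strongly connected component of size ≥ 2 (or has a self-loop).
The vertices on cycles are {G, H, I, L, M} — 5 in total.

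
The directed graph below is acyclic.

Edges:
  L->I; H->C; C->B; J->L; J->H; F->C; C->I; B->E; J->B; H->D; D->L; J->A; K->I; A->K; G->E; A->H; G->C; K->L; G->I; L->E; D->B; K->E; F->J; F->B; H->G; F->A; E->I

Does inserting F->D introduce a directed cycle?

Adding F→D creates a cycle iff D can already reach F.
Explore from D: no path reaches F. The graph stays acyclic.

No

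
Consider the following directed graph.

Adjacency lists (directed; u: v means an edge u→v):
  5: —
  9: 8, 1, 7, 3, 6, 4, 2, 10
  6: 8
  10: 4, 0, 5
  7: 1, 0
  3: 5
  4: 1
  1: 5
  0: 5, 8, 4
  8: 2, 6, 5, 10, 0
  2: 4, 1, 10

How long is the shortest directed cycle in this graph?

For each vertex v, BFS finds the shortest path from v back to v.
The shortest such closed walk is 6 → 8 → 6, length 2.

2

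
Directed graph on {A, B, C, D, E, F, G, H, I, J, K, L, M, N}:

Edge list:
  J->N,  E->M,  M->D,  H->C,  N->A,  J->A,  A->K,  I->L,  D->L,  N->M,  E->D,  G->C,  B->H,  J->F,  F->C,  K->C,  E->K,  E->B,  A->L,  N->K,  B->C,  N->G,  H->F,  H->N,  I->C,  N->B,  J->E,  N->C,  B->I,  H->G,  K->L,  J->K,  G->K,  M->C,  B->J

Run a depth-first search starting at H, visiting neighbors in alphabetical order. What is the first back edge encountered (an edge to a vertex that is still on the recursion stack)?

B->H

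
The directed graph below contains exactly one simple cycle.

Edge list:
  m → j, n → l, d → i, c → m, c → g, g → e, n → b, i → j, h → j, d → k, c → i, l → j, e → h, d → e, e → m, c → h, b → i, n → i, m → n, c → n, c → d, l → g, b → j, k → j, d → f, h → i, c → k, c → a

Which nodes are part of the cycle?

e, g, l, m, n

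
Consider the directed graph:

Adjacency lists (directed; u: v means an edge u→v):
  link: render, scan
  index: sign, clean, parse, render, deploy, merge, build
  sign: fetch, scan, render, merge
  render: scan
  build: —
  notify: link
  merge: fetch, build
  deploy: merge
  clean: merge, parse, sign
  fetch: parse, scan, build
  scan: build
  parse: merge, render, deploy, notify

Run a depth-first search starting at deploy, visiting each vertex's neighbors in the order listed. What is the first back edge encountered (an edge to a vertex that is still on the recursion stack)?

parse->merge

DFS from deploy (visiting each vertex's neighbors in the order listed); mark gray on enter, black on exit:
deploy gray
  merge gray
    fetch gray
      parse gray
        parse→merge: merge is gray → back edge
First back edge: parse → merge.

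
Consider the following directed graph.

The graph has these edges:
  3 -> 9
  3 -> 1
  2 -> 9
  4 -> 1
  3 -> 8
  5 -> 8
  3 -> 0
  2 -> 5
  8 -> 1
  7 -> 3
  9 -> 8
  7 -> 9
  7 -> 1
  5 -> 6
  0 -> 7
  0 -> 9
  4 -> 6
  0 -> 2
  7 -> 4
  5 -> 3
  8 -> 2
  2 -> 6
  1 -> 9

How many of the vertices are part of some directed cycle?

A vertex is on a directed cycle iff it belongs to a strongly connected component of size ≥ 2 (or has a self-loop).
The vertices on cycles are {0, 1, 2, 3, 4, 5, 7, 8, 9} — 9 in total.

9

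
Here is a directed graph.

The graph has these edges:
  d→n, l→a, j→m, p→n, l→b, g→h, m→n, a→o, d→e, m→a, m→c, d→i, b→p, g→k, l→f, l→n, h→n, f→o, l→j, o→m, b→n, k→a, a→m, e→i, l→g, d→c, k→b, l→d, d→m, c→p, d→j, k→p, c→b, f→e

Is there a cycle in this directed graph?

Yes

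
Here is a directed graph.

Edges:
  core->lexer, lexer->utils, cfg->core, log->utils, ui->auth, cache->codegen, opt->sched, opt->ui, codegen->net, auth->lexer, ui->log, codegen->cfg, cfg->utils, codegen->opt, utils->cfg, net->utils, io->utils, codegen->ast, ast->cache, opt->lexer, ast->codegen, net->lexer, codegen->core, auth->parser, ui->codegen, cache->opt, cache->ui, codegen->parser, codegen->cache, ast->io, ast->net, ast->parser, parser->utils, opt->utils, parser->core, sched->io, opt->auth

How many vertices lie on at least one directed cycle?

9

A vertex is on a directed cycle iff it belongs to a strongly connected component of size ≥ 2 (or has a self-loop).
The vertices on cycles are {ui, ast, cfg, opt, core, cache, lexer, utils, codegen} — 9 in total.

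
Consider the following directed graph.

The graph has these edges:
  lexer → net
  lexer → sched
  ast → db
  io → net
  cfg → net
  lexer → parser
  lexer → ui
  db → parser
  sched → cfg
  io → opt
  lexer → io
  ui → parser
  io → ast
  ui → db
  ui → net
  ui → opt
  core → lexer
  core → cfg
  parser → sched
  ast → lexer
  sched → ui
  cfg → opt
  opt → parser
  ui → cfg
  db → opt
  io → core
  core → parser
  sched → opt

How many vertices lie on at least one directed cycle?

A vertex is on a directed cycle iff it belongs to a strongly connected component of size ≥ 2 (or has a self-loop).
The vertices on cycles are {db, io, ui, ast, cfg, opt, core, lexer, sched, parser} — 10 in total.

10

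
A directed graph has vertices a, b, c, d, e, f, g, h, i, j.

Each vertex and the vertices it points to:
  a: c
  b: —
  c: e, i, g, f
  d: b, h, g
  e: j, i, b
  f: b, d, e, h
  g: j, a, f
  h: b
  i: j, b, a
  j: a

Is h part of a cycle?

No

h lies on a cycle iff there is a path from h back to itself.
Exploring from h, it never reaches itself; equivalently, its strongly connected component is a singleton.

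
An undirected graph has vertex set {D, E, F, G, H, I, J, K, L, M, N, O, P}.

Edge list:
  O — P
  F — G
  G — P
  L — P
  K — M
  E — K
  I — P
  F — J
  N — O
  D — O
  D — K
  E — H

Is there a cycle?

No

DFS, tracking each vertex's parent; an edge to a visited non-parent vertex closes a cycle.
Start from L:
visit L (parent –)
  visit P (parent L)
    visit G (parent P)
      visit F (parent G)
        visit J (parent F)
          J–F: parent, skip
        F–G: parent, skip
      G–P: parent, skip
    P–L: parent, skip
    visit I (parent P)
      I–P: parent, skip
    visit O (parent P)
      O–P: parent, skip
      visit D (parent O)
        D–O: parent, skip
        visit K (parent D)
          visit E (parent K)
            E–K: parent, skip
            visit H (parent E)
              H–E: parent, skip
          K–D: parent, skip
          visit M (parent K)
            M–K: parent, skip
      visit N (parent O)
        N–O: parent, skip
No non-parent visited neighbor found — the graph is a forest.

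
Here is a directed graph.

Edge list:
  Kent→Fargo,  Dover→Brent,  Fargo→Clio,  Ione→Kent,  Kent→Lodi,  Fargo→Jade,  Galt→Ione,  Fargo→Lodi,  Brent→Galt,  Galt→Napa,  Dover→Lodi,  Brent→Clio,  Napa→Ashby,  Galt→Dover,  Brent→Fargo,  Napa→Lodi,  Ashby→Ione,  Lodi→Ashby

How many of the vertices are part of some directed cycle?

8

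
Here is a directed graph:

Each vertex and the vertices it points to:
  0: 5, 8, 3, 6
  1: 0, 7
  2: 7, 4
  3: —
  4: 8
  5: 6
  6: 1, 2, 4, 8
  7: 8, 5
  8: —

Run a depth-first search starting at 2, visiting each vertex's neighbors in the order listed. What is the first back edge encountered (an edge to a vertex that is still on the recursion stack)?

0->5

DFS from 2 (visiting each vertex's neighbors in the order listed); mark gray on enter, black on exit:
2 gray
  7 gray
    8 gray
    8 black
    5 gray
      6 gray
        1 gray
          0 gray
            0→5: 5 is gray → back edge
First back edge: 0 → 5.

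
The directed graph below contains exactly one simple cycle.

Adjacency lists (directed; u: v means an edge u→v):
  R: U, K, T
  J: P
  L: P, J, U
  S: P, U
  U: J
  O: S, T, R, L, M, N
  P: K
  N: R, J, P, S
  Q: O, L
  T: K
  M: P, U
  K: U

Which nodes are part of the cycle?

J, K, P, U

DFS with gray/black marking from J:
J gray
  P gray
    K gray
      U gray
        U→J: J is gray → back edge
Back edge closes the cycle J → P → K → U → J; its vertices are {J, K, P, U}.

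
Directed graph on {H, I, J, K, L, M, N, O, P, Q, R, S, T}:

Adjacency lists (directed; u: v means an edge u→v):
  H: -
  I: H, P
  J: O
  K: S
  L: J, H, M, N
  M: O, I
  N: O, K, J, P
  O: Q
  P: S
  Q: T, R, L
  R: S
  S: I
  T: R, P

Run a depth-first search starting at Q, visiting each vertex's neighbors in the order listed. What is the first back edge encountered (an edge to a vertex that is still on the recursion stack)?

DFS from Q (visiting each vertex's neighbors in the order listed); mark gray on enter, black on exit:
Q gray
  T gray
    R gray
      S gray
        I gray
          H gray
          H black
          P gray
            P→S: S is gray → back edge
First back edge: P → S.

P->S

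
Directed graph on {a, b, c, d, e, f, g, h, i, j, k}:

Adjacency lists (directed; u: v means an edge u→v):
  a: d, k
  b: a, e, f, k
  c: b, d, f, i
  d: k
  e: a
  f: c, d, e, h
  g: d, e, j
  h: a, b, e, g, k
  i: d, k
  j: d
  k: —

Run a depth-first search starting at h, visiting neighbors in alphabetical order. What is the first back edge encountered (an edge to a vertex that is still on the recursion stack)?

c→b

DFS from h (visiting neighbors in alphabetical order); mark gray on enter, black on exit:
h gray
  a gray
    d gray
      k gray
      k black
    d black
    a→k: k black — skip
  a black
  b gray
    b→a: a black — skip
    e gray
      e→a: a black — skip
    e black
    f gray
      c gray
        c→b: b is gray → back edge
First back edge: c → b.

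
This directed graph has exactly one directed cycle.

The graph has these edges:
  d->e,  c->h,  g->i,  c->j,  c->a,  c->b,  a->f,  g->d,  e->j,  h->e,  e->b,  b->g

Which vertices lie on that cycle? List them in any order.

b, d, e, g

DFS with gray/black marking from b:
b gray
  g gray
    i gray
    i black
    d gray
      e gray
        e→b: b is gray → back edge
Back edge closes the cycle b → g → d → e → b; its vertices are {b, d, e, g}.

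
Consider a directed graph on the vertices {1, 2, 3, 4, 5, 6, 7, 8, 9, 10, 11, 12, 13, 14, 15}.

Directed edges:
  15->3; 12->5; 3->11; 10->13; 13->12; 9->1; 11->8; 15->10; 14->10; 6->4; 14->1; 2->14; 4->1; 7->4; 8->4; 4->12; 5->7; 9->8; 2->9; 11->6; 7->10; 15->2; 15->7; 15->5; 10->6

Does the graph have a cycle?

DFS with white/gray/black marking, starting from 12:
12 gray
  5 gray
    7 gray
      10 gray
        13 gray
          13→12: 12 is gray → back edge
Back edge found, so a cycle exists: 12 → 5 → 7 → 10 → 13 → 12.

Yes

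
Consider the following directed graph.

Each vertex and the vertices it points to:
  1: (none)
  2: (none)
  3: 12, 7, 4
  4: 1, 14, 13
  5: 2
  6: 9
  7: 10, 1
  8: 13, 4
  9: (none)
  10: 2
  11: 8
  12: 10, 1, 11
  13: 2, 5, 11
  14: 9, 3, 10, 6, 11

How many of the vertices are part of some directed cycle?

A vertex is on a directed cycle iff it belongs to a strongly connected component of size ≥ 2 (or has a self-loop).
The vertices on cycles are {3, 4, 8, 11, 12, 13, 14} — 7 in total.

7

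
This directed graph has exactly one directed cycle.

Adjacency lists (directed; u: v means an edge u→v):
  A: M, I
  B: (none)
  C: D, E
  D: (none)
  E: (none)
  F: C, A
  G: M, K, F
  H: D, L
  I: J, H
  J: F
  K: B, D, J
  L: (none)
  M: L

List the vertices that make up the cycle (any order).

DFS with gray/black marking from F:
F gray
  C gray
    D gray
    D black
    E gray
    E black
  C black
  A gray
    M gray
      L gray
      L black
    M black
    I gray
      J gray
        J→F: F is gray → back edge
Back edge closes the cycle F → A → I → J → F; its vertices are {A, F, I, J}.

A, F, I, J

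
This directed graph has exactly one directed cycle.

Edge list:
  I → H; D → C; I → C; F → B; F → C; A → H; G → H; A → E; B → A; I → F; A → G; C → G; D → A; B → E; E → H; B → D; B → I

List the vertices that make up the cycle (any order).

B, F, I

DFS with gray/black marking from F:
F gray
  C gray
    G gray
      H gray
      H black
    G black
  C black
  B gray
    A gray
      A→G: G black — skip
      E gray
        E→H: H black — skip
      E black
      A→H: H black — skip
    A black
    I gray
      I→F: F is gray → back edge
Back edge closes the cycle F → B → I → F; its vertices are {B, F, I}.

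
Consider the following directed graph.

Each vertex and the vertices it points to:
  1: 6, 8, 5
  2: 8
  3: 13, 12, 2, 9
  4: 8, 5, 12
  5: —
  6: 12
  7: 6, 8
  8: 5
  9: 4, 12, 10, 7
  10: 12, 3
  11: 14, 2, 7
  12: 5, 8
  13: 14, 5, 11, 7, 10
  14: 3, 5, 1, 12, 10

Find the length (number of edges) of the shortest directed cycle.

For each vertex v, BFS finds the shortest path from v back to v.
The shortest such closed walk is 3 → 13 → 10 → 3, length 3.

3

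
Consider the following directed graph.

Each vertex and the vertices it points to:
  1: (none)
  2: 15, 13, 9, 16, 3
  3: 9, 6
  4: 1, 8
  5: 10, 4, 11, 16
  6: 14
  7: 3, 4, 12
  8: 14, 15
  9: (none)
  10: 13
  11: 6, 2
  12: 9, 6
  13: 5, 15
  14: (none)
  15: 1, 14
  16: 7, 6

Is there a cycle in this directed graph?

Yes

DFS with white/gray/black marking, starting from 2:
2 gray
  15 gray
    1 gray
    1 black
    14 gray
    14 black
  15 black
  13 gray
    5 gray
      10 gray
        10→13: 13 is gray → back edge
Back edge found, so a cycle exists: 13 → 5 → 10 → 13.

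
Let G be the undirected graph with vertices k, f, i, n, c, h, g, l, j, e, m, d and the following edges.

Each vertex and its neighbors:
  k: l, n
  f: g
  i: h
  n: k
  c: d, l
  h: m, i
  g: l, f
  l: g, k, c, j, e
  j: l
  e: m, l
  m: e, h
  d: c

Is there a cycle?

DFS, tracking each vertex's parent; an edge to a visited non-parent vertex closes a cycle.
Start from k:
visit k (parent –)
  visit l (parent k)
    visit g (parent l)
      g–l: parent, skip
      visit f (parent g)
        f–g: parent, skip
    l–k: parent, skip
    visit c (parent l)
      visit d (parent c)
        d–c: parent, skip
      c–l: parent, skip
    visit j (parent l)
      j–l: parent, skip
    visit e (parent l)
      visit m (parent e)
        m–e: parent, skip
        visit h (parent m)
          h–m: parent, skip
          visit i (parent h)
            i–h: parent, skip
      e–l: parent, skip
  visit n (parent k)
    n–k: parent, skip
No non-parent visited neighbor found — the graph is a forest.

No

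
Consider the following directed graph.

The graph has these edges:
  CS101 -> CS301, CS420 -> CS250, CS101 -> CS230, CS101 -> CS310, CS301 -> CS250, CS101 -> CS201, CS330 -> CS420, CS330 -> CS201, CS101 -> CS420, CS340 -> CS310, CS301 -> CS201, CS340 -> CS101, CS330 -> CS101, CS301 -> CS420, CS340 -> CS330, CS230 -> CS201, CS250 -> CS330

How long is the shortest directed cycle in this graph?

For each vertex v, BFS finds the shortest path from v back to v.
The shortest such closed walk is CS420 → CS250 → CS330 → CS420, length 3.

3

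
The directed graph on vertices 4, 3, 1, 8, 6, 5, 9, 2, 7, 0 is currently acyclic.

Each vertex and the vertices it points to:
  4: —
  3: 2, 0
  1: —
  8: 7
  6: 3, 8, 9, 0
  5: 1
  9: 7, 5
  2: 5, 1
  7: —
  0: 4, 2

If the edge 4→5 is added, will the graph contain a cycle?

Adding 4→5 creates a cycle iff 5 can already reach 4.
Explore from 5: no path reaches 4. The graph stays acyclic.

No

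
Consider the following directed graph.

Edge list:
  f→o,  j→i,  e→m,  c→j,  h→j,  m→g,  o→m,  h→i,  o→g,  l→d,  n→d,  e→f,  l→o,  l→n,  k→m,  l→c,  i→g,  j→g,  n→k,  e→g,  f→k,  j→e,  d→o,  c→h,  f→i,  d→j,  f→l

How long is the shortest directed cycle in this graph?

For each vertex v, BFS finds the shortest path from v back to v.
The shortest such closed walk is f → l → d → j → e → f, length 5.

5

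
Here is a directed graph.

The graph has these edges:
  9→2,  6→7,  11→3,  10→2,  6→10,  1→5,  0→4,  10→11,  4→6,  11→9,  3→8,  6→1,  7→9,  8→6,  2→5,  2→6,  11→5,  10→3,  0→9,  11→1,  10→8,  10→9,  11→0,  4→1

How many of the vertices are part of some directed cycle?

A vertex is on a directed cycle iff it belongs to a strongly connected component of size ≥ 2 (or has a self-loop).
The vertices on cycles are {0, 2, 3, 4, 6, 7, 8, 9, 10, 11} — 10 in total.

10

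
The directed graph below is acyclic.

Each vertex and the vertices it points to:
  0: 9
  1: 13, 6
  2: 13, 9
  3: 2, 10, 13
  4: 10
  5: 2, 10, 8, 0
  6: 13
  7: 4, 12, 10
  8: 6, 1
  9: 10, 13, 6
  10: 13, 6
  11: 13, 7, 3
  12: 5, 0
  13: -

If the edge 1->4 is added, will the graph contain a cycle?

No

Adding 1→4 creates a cycle iff 4 can already reach 1.
Explore from 4: no path reaches 1. The graph stays acyclic.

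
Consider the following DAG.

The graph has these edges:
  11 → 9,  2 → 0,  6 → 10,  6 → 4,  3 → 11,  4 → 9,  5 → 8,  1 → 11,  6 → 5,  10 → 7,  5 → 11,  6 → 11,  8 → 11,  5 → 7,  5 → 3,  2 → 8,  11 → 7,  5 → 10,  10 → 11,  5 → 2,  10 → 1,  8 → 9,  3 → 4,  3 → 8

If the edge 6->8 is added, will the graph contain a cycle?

No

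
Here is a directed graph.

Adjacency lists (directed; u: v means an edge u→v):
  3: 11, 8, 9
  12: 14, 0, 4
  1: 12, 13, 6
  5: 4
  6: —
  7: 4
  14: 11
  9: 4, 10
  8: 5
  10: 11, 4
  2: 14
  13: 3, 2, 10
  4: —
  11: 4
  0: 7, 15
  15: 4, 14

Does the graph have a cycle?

DFS with white/gray/black marking, starting from 2:
2 gray
  14 gray
    11 gray
      4 gray
      4 black
    11 black
  14 black
2 black
3 gray
  3→11: 11 black — skip
  8 gray
    5 gray
      5→4: 4 black — skip
    5 black
  8 black
  9 gray
    9→4: 4 black — skip
    10 gray
      10→11: 11 black — skip
      10→4: 4 black — skip
    10 black
  9 black
3 black
12 gray
  12→14: 14 black — skip
  0 gray
    7 gray
      7→4: 4 black — skip
    7 black
    15 gray
      15→4: 4 black — skip
      15→14: 14 black — skip
    15 black
  0 black
  12→4: 4 black — skip
12 black
1 gray
  1→12: 12 black — skip
  13 gray
    13→3: 3 black — skip
    13→2: 2 black — skip
    13→10: 10 black — skip
  13 black
  6 gray
  6 black
1 black
Every edge goes to a white or black vertex — no back edge, so the graph is acyclic.

No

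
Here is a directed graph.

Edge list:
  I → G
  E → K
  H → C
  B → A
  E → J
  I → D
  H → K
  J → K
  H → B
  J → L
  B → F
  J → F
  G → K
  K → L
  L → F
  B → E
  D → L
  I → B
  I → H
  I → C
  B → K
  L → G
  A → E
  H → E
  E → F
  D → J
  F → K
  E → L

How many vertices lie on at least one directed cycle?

4

A vertex is on a directed cycle iff it belongs to a strongly connected component of size ≥ 2 (or has a self-loop).
The vertices on cycles are {F, G, K, L} — 4 in total.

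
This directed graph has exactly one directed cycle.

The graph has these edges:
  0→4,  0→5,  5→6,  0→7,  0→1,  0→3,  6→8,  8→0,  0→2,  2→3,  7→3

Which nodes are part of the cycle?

0, 5, 6, 8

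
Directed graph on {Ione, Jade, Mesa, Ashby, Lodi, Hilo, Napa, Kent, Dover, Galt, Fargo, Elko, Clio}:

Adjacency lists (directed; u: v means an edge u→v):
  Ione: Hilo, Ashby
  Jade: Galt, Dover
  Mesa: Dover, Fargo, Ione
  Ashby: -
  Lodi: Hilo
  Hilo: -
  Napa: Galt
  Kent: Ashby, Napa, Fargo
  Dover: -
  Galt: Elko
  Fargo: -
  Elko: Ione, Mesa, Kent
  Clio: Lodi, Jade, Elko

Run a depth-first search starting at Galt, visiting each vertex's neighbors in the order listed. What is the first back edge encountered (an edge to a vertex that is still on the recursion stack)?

DFS from Galt (visiting each vertex's neighbors in the order listed); mark gray on enter, black on exit:
Galt gray
  Elko gray
    Ione gray
      Hilo gray
      Hilo black
      Ashby gray
      Ashby black
    Ione black
    Mesa gray
      Dover gray
      Dover black
      Fargo gray
      Fargo black
      Mesa→Ione: Ione black — skip
    Mesa black
    Kent gray
      Kent→Ashby: Ashby black — skip
      Napa gray
        Napa→Galt: Galt is gray → back edge
First back edge: Napa → Galt.

Napa->Galt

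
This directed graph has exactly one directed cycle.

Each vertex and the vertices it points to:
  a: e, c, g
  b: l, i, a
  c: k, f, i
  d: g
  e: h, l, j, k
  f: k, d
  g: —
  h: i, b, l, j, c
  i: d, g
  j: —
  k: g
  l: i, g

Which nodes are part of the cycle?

DFS with gray/black marking from a:
a gray
  e gray
    h gray
      i gray
        d gray
          g gray
          g black
        d black
        i→g: g black — skip
      i black
      b gray
        l gray
          l→i: i black — skip
          l→g: g black — skip
        l black
        b→i: i black — skip
        b→a: a is gray → back edge
Back edge closes the cycle a → e → h → b → a; its vertices are {a, b, e, h}.

a, b, e, h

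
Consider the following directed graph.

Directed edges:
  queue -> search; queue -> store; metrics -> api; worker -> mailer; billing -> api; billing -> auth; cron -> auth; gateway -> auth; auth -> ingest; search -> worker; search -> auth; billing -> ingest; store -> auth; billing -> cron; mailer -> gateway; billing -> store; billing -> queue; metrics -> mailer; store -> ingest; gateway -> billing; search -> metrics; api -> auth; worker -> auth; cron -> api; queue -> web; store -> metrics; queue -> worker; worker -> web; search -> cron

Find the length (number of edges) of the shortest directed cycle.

5

For each vertex v, BFS finds the shortest path from v back to v.
The shortest such closed walk is billing → queue → worker → mailer → gateway → billing, length 5.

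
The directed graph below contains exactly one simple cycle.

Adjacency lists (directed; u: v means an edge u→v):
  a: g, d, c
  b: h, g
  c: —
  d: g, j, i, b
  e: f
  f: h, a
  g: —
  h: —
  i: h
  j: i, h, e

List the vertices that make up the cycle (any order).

a, d, e, f, j

DFS with gray/black marking from a:
a gray
  g gray
  g black
  d gray
    d→g: g black — skip
    j gray
      i gray
        h gray
        h black
      i black
      j→h: h black — skip
      e gray
        f gray
          f→h: h black — skip
          f→a: a is gray → back edge
Back edge closes the cycle a → d → j → e → f → a; its vertices are {a, d, e, f, j}.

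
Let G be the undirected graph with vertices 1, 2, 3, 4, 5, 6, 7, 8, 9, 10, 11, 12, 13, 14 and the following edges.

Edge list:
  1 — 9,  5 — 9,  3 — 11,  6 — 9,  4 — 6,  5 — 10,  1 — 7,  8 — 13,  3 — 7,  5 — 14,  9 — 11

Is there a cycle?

DFS, tracking each vertex's parent; an edge to a visited non-parent vertex closes a cycle.
Start from 4:
visit 4 (parent –)
  visit 6 (parent 4)
    6–4: parent, skip
    visit 9 (parent 6)
      visit 5 (parent 9)
        visit 10 (parent 5)
          10–5: parent, skip
        visit 14 (parent 5)
          14–5: parent, skip
        5–9: parent, skip
      visit 11 (parent 9)
        11–9: parent, skip
        visit 3 (parent 11)
          visit 7 (parent 3)
            7–3: parent, skip
            visit 1 (parent 7)
              1–9: 9 visited and ≠ parent → cycle
Cycle: 9 – 11 – 3 – 7 – 1 – 9.

Yes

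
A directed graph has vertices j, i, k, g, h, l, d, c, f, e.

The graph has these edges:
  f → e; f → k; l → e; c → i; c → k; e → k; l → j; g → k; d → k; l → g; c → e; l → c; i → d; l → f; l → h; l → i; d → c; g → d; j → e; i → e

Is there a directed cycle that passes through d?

Yes

d is on a cycle iff d can reach itself via ≥1 edge.
d → c → i → d — yes.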